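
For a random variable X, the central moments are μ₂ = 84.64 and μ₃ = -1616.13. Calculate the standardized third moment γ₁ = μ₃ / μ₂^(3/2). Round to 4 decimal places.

-2.0755

σ = √μ₂ = √84.64 = 9.20000
σ³ = μ₂^(3/2) = 778.68800
γ₁ = μ₃/σ³ = -1616.13 / 778.68800 ≈ -2.0755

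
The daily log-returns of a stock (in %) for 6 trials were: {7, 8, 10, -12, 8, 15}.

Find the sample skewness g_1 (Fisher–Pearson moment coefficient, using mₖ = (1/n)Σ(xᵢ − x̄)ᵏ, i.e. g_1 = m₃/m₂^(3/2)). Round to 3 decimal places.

-1.380

x̄ = (7 + 8 + 10 - 12 + 8 + 15) / 6 = 6.0000
deviations (xᵢ − x̄): 1.0000, 2.0000, 4.0000, -18.0000, 2.0000, 9.0000
Σ(xᵢ − x̄)² = 430.0000 ⇒ m₂ = 430.0000/6 = 71.66667
Σ(xᵢ − x̄)³ = -5022.0000 ⇒ m₃ = -5022.0000/6 = -837.00000
m₂^(3/2) = 71.66667^(1.5) = 606.70253
g_1 = m₃ / m₂^(3/2) = -837.00000 / 606.70253 ≈ -1.380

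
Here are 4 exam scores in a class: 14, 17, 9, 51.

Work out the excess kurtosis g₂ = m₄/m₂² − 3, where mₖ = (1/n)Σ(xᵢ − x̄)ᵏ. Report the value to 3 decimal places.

-0.740

x̄ = 22.7500
Σ(xᵢ − x̄)² = 1096.7500 ⇒ m₂ = 274.18750
Σ(xᵢ − x̄)⁴ = 679603.3281 ⇒ m₄ = 169900.83203
m₂² = 75178.78516
g₂ = m₄/m₂² − 3 = 2.25996 − 3 ≈ -0.740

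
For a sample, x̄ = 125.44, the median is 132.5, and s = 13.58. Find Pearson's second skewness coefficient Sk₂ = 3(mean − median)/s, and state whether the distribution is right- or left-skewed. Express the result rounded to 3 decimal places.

-1.560, left-skewed

Sk₂ = 3(125.44 − 132.5) / 13.58 = 3 × -7.0600 / 13.58
    = -21.1800 / 13.58 ≈ -1.560
Sk₂ < 0 ⇒ mean < median ⇒ left-skewed (negative skew).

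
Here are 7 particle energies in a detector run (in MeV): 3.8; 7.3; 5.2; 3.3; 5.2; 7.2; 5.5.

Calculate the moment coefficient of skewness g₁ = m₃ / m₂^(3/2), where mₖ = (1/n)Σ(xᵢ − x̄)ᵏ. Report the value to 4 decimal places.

x̄ = (3.8 + 7.3 + 5.2 + 3.3 + 5.2 + 7.2 + 5.5) / 7 = 5.3571
deviations (xᵢ − x̄): -1.5571, 1.9429, -0.1571, -2.0571, -0.1571, 1.8429, 0.1429
Σ(xᵢ − x̄)² = 13.8971 ⇒ m₂ = 13.8971/7 = 1.98531
Σ(xᵢ − x̄)³ = 1.1063 ⇒ m₃ = 1.1063/7 = 0.15805
m₂^(3/2) = 1.98531^(1.5) = 2.79731
g₁ = m₃ / m₂^(3/2) = 0.15805 / 2.79731 ≈ 0.0565

0.0565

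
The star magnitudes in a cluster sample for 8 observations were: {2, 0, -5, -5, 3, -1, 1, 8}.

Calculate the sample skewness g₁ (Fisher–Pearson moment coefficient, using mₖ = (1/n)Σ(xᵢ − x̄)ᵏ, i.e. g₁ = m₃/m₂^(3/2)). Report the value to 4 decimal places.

0.2987

x̄ = (2 + 0 - 5 - 5 + 3 - 1 + 1 + 8) / 8 = 0.3750
deviations (xᵢ − x̄): 1.6250, -0.3750, -5.3750, -5.3750, 2.6250, -1.3750, 0.6250, 7.6250
Σ(xᵢ − x̄)² = 127.8750 ⇒ m₂ = 127.8750/8 = 15.98438
Σ(xᵢ − x̄)³ = 152.7188 ⇒ m₃ = 152.7188/8 = 19.08984
m₂^(3/2) = 15.98438^(1.5) = 63.90627
g₁ = m₃ / m₂^(3/2) = 19.08984 / 63.90627 ≈ 0.2987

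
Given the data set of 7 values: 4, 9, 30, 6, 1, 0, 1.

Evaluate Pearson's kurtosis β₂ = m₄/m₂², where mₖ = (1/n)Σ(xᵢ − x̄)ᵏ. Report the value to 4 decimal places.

x̄ = 7.2857
Σ(xᵢ − x̄)² = 663.4286 ⇒ m₂ = 94.77551
Σ(xᵢ − x̄)⁴ = 272260.5131 ⇒ m₄ = 38894.35902
m₂² = 8982.39733
β₂ = m₄/m₂² = 38894.35902 / 8982.39733 ≈ 4.3301

4.3301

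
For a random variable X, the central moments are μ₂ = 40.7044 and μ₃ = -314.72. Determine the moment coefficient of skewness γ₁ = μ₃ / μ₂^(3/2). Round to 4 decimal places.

-1.2119

σ = √μ₂ = √40.7044 = 6.38000
σ³ = μ₂^(3/2) = 259.69407
γ₁ = μ₃/σ³ = -314.72 / 259.69407 ≈ -1.2119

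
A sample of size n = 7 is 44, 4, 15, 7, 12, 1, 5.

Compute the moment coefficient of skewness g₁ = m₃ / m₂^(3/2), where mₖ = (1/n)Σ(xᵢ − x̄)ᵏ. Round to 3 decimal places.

x̄ = (44 + 4 + 15 + 7 + 12 + 1 + 5) / 7 = 12.5714
deviations (xᵢ − x̄): 31.4286, -8.5714, 2.4286, -5.5714, -0.5714, -11.5714, -7.5714
Σ(xᵢ − x̄)² = 1289.7143 ⇒ m₂ = 1289.7143/7 = 184.24490
Σ(xᵢ − x̄)³ = 28271.7551 ⇒ m₃ = 28271.7551/7 = 4038.82216
m₂^(3/2) = 184.24490^(1.5) = 2500.88203
g₁ = m₃ / m₂^(3/2) = 4038.82216 / 2500.88203 ≈ 1.615

1.615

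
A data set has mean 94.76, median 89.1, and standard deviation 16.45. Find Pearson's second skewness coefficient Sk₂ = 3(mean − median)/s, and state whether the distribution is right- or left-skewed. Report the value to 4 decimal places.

Sk₂ = 3(94.76 − 89.1) / 16.45 = 3 × 5.6600 / 16.45
    = 16.9800 / 16.45 ≈ 1.0322
Sk₂ > 0 ⇒ mean > median ⇒ right-skewed (positive skew).

1.0322, right-skewed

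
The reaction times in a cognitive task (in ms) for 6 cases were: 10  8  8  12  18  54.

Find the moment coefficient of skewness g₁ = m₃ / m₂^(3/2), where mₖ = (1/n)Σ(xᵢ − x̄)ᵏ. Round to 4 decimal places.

x̄ = (10 + 8 + 8 + 12 + 18 + 54) / 6 = 18.3333
deviations (xᵢ − x̄): -8.3333, -10.3333, -10.3333, -6.3333, -0.3333, 35.6667
Σ(xᵢ − x̄)² = 1595.3333 ⇒ m₂ = 1595.3333/6 = 265.88889
Σ(xᵢ − x̄)³ = 42332.4444 ⇒ m₃ = 42332.4444/6 = 7055.40741
m₂^(3/2) = 265.88889^(1.5) = 4335.61074
g₁ = m₃ / m₂^(3/2) = 7055.40741 / 4335.61074 ≈ 1.6273

1.6273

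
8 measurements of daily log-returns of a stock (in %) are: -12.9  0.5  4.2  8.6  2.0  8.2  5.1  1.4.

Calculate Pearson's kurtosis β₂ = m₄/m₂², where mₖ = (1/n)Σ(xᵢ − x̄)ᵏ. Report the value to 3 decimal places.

4.220

x̄ = 2.1375
Σ(xᵢ − x̄)² = 320.9188 ⇒ m₂ = 40.11484
Σ(xᵢ − x̄)⁴ = 54330.8322 ⇒ m₄ = 6791.35403
m₂² = 1609.20069
β₂ = m₄/m₂² = 6791.35403 / 1609.20069 ≈ 4.220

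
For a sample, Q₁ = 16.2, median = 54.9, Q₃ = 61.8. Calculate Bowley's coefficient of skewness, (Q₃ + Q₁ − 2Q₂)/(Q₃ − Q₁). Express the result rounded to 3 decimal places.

numerator: Q₃ + Q₁ − 2Q₂ = 61.8 + 16.2 − 2×54.9 = -31.8000
denominator: Q₃ − Q₁ = 61.8 − 16.2 = 45.6000
Bowley skewness = -31.8000 / 45.6000 ≈ -0.697

-0.697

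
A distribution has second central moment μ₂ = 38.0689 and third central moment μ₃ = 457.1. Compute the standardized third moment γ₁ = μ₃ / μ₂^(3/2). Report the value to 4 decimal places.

σ = √μ₂ = √38.0689 = 6.17000
σ³ = μ₂^(3/2) = 234.88511
γ₁ = μ₃/σ³ = 457.1 / 234.88511 ≈ 1.9461

1.9461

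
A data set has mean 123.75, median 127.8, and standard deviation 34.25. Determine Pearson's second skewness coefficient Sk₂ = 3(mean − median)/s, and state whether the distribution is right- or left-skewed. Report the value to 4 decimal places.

-0.3547, left-skewed

Sk₂ = 3(123.75 − 127.8) / 34.25 = 3 × -4.0500 / 34.25
    = -12.1500 / 34.25 ≈ -0.3547
Sk₂ < 0 ⇒ mean < median ⇒ left-skewed (negative skew).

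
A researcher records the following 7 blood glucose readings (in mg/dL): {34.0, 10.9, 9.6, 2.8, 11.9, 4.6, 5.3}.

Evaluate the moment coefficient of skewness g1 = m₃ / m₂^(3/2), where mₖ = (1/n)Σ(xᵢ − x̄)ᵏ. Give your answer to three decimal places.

1.605

x̄ = (34.0 + 10.9 + 9.6 + 2.8 + 11.9 + 4.6 + 5.3) / 7 = 11.3000
deviations (xᵢ − x̄): 22.7000, -0.4000, -1.7000, -8.5000, 0.6000, -6.7000, -6.0000
Σ(xᵢ − x̄)² = 671.8400 ⇒ m₂ = 671.8400/7 = 95.97714
Σ(xᵢ − x̄)³ = 10561.4340 ⇒ m₃ = 10561.4340/7 = 1508.77629
m₂^(3/2) = 95.97714^(1.5) = 940.26815
g1 = m₃ / m₂^(3/2) = 1508.77629 / 940.26815 ≈ 1.605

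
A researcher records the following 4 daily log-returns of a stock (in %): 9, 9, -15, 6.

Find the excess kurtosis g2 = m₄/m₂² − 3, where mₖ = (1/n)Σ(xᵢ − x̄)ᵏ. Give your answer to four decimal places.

-0.7093

x̄ = 2.2500
Σ(xᵢ − x̄)² = 402.7500 ⇒ m₂ = 100.68750
Σ(xᵢ − x̄)⁴ = 92893.0781 ⇒ m₄ = 23223.26953
m₂² = 10137.97266
g2 = m₄/m₂² − 3 = 2.29072 − 3 ≈ -0.7093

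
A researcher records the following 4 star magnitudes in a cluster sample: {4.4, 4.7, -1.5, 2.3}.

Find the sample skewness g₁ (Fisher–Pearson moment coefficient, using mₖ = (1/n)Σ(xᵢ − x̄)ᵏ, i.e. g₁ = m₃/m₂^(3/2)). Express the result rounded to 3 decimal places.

x̄ = (4.4 + 4.7 - 1.5 + 2.3) / 4 = 2.4750
deviations (xᵢ − x̄): 1.9250, 2.2250, -3.9750, -0.1750
Σ(xᵢ − x̄)² = 24.4875 ⇒ m₂ = 24.4875/4 = 6.12188
Σ(xᵢ − x̄)³ = -44.6644 ⇒ m₃ = -44.6644/4 = -11.16609
m₂^(3/2) = 6.12188^(1.5) = 15.14700
g₁ = m₃ / m₂^(3/2) = -11.16609 / 15.14700 ≈ -0.737

-0.737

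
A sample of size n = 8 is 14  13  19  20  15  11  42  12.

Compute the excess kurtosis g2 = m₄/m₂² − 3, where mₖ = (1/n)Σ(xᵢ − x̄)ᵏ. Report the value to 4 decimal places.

x̄ = 18.2500
Σ(xᵢ − x̄)² = 715.5000 ⇒ m₂ = 89.43750
Σ(xᵢ − x̄)⁴ = 323662.4063 ⇒ m₄ = 40457.80078
m₂² = 7999.06641
g2 = m₄/m₂² − 3 = 5.05782 − 3 ≈ 2.0578

2.0578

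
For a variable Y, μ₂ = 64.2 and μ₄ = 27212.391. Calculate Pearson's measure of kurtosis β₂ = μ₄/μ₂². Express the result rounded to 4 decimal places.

μ₂² = 64.2² = 4121.64000
μ₄/μ₂² = 27212.391 / 4121.64000 = 6.60232
β₂ ≈ 6.6023

6.6023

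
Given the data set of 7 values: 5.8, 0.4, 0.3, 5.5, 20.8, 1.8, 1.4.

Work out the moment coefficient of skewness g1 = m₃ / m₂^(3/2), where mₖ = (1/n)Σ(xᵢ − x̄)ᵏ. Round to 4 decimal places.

1.6554

x̄ = (5.8 + 0.4 + 0.3 + 5.5 + 20.8 + 1.8 + 1.4) / 7 = 5.1429
deviations (xᵢ − x̄): 0.6571, -4.7429, -4.8429, 0.3571, 15.6571, -3.3429, -3.7429
Σ(xᵢ − x̄)² = 316.8371 ⇒ m₂ = 316.8371/7 = 45.26245
Σ(xᵢ − x̄)³ = 3528.5582 ⇒ m₃ = 3528.5582/7 = 504.07975
m₂^(3/2) = 45.26245^(1.5) = 304.51387
g1 = m₃ / m₂^(3/2) = 504.07975 / 304.51387 ≈ 1.6554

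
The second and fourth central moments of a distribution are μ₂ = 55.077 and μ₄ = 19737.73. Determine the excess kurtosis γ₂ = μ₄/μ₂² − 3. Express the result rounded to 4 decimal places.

μ₂² = 55.077² = 3033.47593
μ₄/μ₂² = 19737.73 / 3033.47593 = 6.50664
γ₂ = 6.50664 − 3 ≈ 3.5066

3.5066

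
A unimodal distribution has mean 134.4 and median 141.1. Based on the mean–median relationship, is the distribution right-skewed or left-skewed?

left-skewed

mean − median = 134.4 − 141.1 = -6.7
mean < median ⇒ the longer tail is on the left ⇒ left-skewed (negatively skewed).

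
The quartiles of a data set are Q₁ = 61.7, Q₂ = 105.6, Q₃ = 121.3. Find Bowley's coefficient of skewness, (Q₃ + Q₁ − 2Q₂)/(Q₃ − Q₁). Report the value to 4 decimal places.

-0.4732

numerator: Q₃ + Q₁ − 2Q₂ = 121.3 + 61.7 − 2×105.6 = -28.2000
denominator: Q₃ − Q₁ = 121.3 − 61.7 = 59.6000
Bowley skewness = -28.2000 / 59.6000 ≈ -0.4732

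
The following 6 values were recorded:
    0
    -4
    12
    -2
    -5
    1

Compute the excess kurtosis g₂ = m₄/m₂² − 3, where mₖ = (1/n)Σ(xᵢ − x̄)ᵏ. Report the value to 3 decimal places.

0.300

x̄ = 0.3333
Σ(xᵢ − x̄)² = 189.3333 ⇒ m₂ = 31.55556
Σ(xᵢ − x̄)⁴ = 19717.7778 ⇒ m₄ = 3286.29630
m₂² = 995.75309
g₂ = m₄/m₂² − 3 = 3.30031 − 3 ≈ 0.300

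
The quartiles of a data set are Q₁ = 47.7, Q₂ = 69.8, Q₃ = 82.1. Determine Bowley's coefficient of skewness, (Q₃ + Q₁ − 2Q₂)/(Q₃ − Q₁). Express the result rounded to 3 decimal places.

-0.285

numerator: Q₃ + Q₁ − 2Q₂ = 82.1 + 47.7 − 2×69.8 = -9.8000
denominator: Q₃ − Q₁ = 82.1 − 47.7 = 34.4000
Bowley skewness = -9.8000 / 34.4000 ≈ -0.285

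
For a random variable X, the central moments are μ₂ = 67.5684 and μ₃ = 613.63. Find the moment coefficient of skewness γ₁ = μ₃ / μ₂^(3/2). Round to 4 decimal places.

σ = √μ₂ = √67.5684 = 8.22000
σ³ = μ₂^(3/2) = 555.41225
γ₁ = μ₃/σ³ = 613.63 / 555.41225 ≈ 1.1048

1.1048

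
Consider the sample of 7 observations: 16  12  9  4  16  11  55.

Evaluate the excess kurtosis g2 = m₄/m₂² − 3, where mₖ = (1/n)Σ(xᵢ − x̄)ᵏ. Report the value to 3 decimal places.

x̄ = 17.5714
Σ(xᵢ − x̄)² = 1737.7143 ⇒ m₂ = 248.24490
Σ(xᵢ − x̄)⁴ = 2004677.0262 ⇒ m₄ = 286382.43232
m₂² = 61625.52936
g2 = m₄/m₂² − 3 = 4.64714 − 3 ≈ 1.647

1.647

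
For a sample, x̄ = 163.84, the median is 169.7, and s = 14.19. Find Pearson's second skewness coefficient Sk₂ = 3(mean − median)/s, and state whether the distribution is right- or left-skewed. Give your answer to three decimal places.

-1.239, left-skewed

Sk₂ = 3(163.84 − 169.7) / 14.19 = 3 × -5.8600 / 14.19
    = -17.5800 / 14.19 ≈ -1.239
Sk₂ < 0 ⇒ mean < median ⇒ left-skewed (negative skew).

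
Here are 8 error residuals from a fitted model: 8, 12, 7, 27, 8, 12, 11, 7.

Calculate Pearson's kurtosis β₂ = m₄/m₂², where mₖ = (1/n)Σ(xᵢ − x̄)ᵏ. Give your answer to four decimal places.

5.0272

x̄ = 11.5000
Σ(xᵢ − x̄)² = 306.0000 ⇒ m₂ = 38.25000
Σ(xᵢ − x̄)⁴ = 58840.5000 ⇒ m₄ = 7355.06250
m₂² = 1463.06250
β₂ = m₄/m₂² = 7355.06250 / 1463.06250 ≈ 5.0272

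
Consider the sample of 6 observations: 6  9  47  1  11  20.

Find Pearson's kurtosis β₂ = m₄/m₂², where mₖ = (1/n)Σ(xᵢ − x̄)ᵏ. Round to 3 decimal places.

3.241

x̄ = 15.6667
Σ(xᵢ − x̄)² = 1375.3333 ⇒ m₂ = 229.22222
Σ(xᵢ − x̄)⁴ = 1021694.4444 ⇒ m₄ = 170282.40741
m₂² = 52542.82716
β₂ = m₄/m₂² = 170282.40741 / 52542.82716 ≈ 3.241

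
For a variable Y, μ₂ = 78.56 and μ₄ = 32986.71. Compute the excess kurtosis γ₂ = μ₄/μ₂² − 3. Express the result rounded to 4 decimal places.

μ₂² = 78.56² = 6171.67360
μ₄/μ₂² = 32986.71 / 6171.67360 = 5.34486
γ₂ = 5.34486 − 3 ≈ 2.3449

2.3449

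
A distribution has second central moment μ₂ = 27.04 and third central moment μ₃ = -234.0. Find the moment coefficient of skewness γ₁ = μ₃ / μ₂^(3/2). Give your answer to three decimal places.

σ = √μ₂ = √27.04 = 5.20000
σ³ = μ₂^(3/2) = 140.60800
γ₁ = μ₃/σ³ = -234.0 / 140.60800 ≈ -1.664

-1.664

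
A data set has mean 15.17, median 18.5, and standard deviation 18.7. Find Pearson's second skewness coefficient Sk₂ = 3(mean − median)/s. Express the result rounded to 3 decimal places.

Sk₂ = 3(15.17 − 18.5) / 18.7 = 3 × -3.3300 / 18.7
    = -9.9900 / 18.7 ≈ -0.534

-0.534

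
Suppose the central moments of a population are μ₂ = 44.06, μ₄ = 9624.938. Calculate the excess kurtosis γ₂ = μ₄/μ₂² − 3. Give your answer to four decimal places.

1.9580

μ₂² = 44.06² = 1941.28360
μ₄/μ₂² = 9624.938 / 1941.28360 = 4.95803
γ₂ = 4.95803 − 3 ≈ 1.9580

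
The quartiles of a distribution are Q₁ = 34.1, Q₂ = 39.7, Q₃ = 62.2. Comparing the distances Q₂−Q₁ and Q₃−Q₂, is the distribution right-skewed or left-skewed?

right-skewed

Q₂ − Q₁ = 5.6;  Q₃ − Q₂ = 22.5
Q₃ − Q₂ > Q₂ − Q₁ ⇒ the upper half is more spread out ⇒ right-skewed.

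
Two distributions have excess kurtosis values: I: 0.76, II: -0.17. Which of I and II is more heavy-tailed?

I

Higher excess kurtosis ⇒ heavier tails relative to the normal distribution.
0.76 vs -0.17: the larger is 0.76, so I has heavier tails. (I is leptokurtic — heavier-than-normal tails; the other is platykurtic.)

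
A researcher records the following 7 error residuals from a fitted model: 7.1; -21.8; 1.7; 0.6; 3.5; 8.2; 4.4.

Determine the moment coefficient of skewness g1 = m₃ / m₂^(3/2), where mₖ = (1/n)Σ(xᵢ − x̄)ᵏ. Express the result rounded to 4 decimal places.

x̄ = (7.1 - 21.8 + 1.7 + 0.6 + 3.5 + 8.2 + 4.4) / 7 = 0.5286
deviations (xᵢ − x̄): 6.5714, -22.3286, 1.1714, 0.0714, 2.9714, 7.6714, 3.8714
Σ(xᵢ − x̄)² = 625.7943 ⇒ m₂ = 625.7943/7 = 89.39918
Σ(xᵢ − x̄)³ = -10311.1297 ⇒ m₃ = -10311.1297/7 = -1473.01852
m₂^(3/2) = 89.39918^(1.5) = 845.27949
g1 = m₃ / m₂^(3/2) = -1473.01852 / 845.27949 ≈ -1.7426

-1.7426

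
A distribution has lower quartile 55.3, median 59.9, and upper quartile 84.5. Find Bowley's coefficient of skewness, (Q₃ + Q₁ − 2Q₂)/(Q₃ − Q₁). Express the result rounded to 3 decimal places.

numerator: Q₃ + Q₁ − 2Q₂ = 84.5 + 55.3 − 2×59.9 = 20.0000
denominator: Q₃ − Q₁ = 84.5 − 55.3 = 29.2000
Bowley skewness = 20.0000 / 29.2000 ≈ 0.685

0.685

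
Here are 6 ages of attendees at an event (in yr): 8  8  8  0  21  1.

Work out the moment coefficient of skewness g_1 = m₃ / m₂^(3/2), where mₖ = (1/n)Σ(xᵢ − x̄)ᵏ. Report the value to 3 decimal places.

x̄ = (8 + 8 + 8 + 0 + 21 + 1) / 6 = 7.6667
deviations (xᵢ − x̄): 0.3333, 0.3333, 0.3333, -7.6667, 13.3333, -6.6667
Σ(xᵢ − x̄)² = 281.3333 ⇒ m₂ = 281.3333/6 = 46.88889
Σ(xᵢ − x̄)³ = 1623.5556 ⇒ m₃ = 1623.5556/6 = 270.59259
m₂^(3/2) = 46.88889^(1.5) = 321.07383
g_1 = m₃ / m₂^(3/2) = 270.59259 / 321.07383 ≈ 0.843

0.843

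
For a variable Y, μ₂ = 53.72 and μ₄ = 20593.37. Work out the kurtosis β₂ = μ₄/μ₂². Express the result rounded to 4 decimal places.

7.1360

μ₂² = 53.72² = 2885.83840
μ₄/μ₂² = 20593.37 / 2885.83840 = 7.13601
β₂ ≈ 7.1360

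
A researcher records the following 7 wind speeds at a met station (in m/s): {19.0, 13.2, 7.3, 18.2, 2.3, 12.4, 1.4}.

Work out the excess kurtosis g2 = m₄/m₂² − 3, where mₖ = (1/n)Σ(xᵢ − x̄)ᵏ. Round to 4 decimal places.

-1.4471

x̄ = 10.5429
Σ(xᵢ − x̄)² = 302.7171 ⇒ m₂ = 43.24531
Σ(xᵢ − x̄)⁴ = 20329.6800 ⇒ m₄ = 2904.24000
m₂² = 1870.15650
g2 = m₄/m₂² − 3 = 1.55294 − 3 ≈ -1.4471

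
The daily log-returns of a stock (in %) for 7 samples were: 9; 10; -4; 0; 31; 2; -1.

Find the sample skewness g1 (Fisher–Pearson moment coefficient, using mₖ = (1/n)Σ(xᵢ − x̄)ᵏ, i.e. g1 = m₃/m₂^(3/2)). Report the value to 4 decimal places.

x̄ = (9 + 10 - 4 + 0 + 31 + 2 - 1) / 7 = 6.7143
deviations (xᵢ − x̄): 2.2857, 3.2857, -10.7143, -6.7143, 24.2857, -4.7143, -7.7143
Σ(xᵢ − x̄)² = 847.4286 ⇒ m₂ = 847.4286/7 = 121.06122
Σ(xᵢ − x̄)³ = 12274.5306 ⇒ m₃ = 12274.5306/7 = 1753.50437
m₂^(3/2) = 121.06122^(1.5) = 1332.01033
g1 = m₃ / m₂^(3/2) = 1753.50437 / 1332.01033 ≈ 1.3164

1.3164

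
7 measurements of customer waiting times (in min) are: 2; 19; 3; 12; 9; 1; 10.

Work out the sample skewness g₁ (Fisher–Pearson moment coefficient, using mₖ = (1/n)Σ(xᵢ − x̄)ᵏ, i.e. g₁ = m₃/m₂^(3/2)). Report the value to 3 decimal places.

0.476

x̄ = (2 + 19 + 3 + 12 + 9 + 1 + 10) / 7 = 8.0000
deviations (xᵢ − x̄): -6.0000, 11.0000, -5.0000, 4.0000, 1.0000, -7.0000, 2.0000
Σ(xᵢ − x̄)² = 252.0000 ⇒ m₂ = 252.0000/7 = 36.00000
Σ(xᵢ − x̄)³ = 720.0000 ⇒ m₃ = 720.0000/7 = 102.85714
m₂^(3/2) = 36.00000^(1.5) = 216.00000
g₁ = m₃ / m₂^(3/2) = 102.85714 / 216.00000 ≈ 0.476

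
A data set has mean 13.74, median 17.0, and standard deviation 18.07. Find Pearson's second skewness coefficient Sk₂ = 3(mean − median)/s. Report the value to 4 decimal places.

Sk₂ = 3(13.74 − 17.0) / 18.07 = 3 × -3.2600 / 18.07
    = -9.7800 / 18.07 ≈ -0.5412

-0.5412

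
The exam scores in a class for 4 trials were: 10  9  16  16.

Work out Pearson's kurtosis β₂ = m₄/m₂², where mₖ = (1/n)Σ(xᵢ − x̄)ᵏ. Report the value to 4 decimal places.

1.0464

x̄ = 12.7500
Σ(xᵢ − x̄)² = 42.7500 ⇒ m₂ = 10.68750
Σ(xᵢ − x̄)⁴ = 478.0781 ⇒ m₄ = 119.51953
m₂² = 114.22266
β₂ = m₄/m₂² = 119.51953 / 114.22266 ≈ 1.0464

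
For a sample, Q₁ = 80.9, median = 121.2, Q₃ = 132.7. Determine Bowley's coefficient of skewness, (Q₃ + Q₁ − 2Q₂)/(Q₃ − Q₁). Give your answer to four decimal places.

-0.5560

numerator: Q₃ + Q₁ − 2Q₂ = 132.7 + 80.9 − 2×121.2 = -28.8000
denominator: Q₃ − Q₁ = 132.7 − 80.9 = 51.8000
Bowley skewness = -28.8000 / 51.8000 ≈ -0.5560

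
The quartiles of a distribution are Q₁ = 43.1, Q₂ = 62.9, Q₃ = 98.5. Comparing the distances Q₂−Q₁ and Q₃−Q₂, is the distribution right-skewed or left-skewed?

Q₂ − Q₁ = 19.8;  Q₃ − Q₂ = 35.6
Q₃ − Q₂ > Q₂ − Q₁ ⇒ the upper half is more spread out ⇒ right-skewed.

right-skewed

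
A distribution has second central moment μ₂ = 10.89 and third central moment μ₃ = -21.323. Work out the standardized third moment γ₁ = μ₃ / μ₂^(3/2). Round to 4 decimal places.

-0.5933

σ = √μ₂ = √10.89 = 3.30000
σ³ = μ₂^(3/2) = 35.93700
γ₁ = μ₃/σ³ = -21.323 / 35.93700 ≈ -0.5933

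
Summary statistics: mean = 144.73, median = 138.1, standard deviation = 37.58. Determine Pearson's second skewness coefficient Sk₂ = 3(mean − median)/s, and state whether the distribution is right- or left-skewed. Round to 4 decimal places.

Sk₂ = 3(144.73 − 138.1) / 37.58 = 3 × 6.6300 / 37.58
    = 19.8900 / 37.58 ≈ 0.5293
Sk₂ > 0 ⇒ mean > median ⇒ right-skewed (positive skew).

0.5293, right-skewed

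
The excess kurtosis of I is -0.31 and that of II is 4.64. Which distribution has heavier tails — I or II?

II

Higher excess kurtosis ⇒ heavier tails relative to the normal distribution.
-0.31 vs 4.64: the larger is 4.64, so II has heavier tails. (II is leptokurtic — heavier-than-normal tails; the other is platykurtic.)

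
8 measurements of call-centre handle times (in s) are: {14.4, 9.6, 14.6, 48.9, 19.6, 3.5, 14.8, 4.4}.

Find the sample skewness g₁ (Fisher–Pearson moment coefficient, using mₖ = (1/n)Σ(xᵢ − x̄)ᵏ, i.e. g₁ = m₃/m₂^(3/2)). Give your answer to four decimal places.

1.6120

x̄ = (14.4 + 9.6 + 14.6 + 48.9 + 19.6 + 3.5 + 14.8 + 4.4) / 8 = 16.2250
deviations (xᵢ − x̄): -1.8250, -6.6250, -1.6250, 32.6750, 3.3750, -12.7250, -1.4250, -11.8250
Σ(xᵢ − x̄)² = 1432.6950 ⇒ m₂ = 1432.6950/8 = 179.08688
Σ(xᵢ − x̄)³ = 30906.0517 ⇒ m₃ = 30906.0517/8 = 3863.25647
m₂^(3/2) = 179.08688^(1.5) = 2396.60045
g₁ = m₃ / m₂^(3/2) = 3863.25647 / 2396.60045 ≈ 1.6120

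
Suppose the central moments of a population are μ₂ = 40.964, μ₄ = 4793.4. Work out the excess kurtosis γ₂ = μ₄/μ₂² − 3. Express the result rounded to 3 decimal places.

-0.143

μ₂² = 40.964² = 1678.04930
μ₄/μ₂² = 4793.4 / 1678.04930 = 2.85653
γ₂ = 2.85653 − 3 ≈ -0.143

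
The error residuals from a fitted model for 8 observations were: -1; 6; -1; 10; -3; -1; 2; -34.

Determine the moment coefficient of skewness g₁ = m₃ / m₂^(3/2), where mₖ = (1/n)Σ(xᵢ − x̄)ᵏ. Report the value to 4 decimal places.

x̄ = (-1 + 6 - 1 + 10 - 3 - 1 + 2 - 34) / 8 = -2.7500
deviations (xᵢ − x̄): 1.7500, 8.7500, 1.7500, 12.7500, -0.2500, 1.7500, 4.7500, -31.2500
Σ(xᵢ − x̄)² = 1247.5000 ⇒ m₂ = 1247.5000/8 = 155.93750
Σ(xᵢ − x̄)³ = -27651.7500 ⇒ m₃ = -27651.7500/8 = -3456.46875
m₂^(3/2) = 155.93750^(1.5) = 1947.26856
g₁ = m₃ / m₂^(3/2) = -3456.46875 / 1947.26856 ≈ -1.7750

-1.7750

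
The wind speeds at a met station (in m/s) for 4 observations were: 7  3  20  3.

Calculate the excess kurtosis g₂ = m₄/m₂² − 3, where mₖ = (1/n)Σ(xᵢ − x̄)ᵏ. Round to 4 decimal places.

-0.8292

x̄ = 8.2500
Σ(xᵢ − x̄)² = 194.7500 ⇒ m₂ = 48.68750
Σ(xᵢ − x̄)⁴ = 20583.0781 ⇒ m₄ = 5145.76953
m₂² = 2370.47266
g₂ = m₄/m₂² − 3 = 2.17078 − 3 ≈ -0.8292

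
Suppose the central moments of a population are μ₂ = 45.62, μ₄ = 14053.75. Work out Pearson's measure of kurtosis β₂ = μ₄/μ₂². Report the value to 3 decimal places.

μ₂² = 45.62² = 2081.18440
μ₄/μ₂² = 14053.75 / 2081.18440 = 6.75277
β₂ ≈ 6.753

6.753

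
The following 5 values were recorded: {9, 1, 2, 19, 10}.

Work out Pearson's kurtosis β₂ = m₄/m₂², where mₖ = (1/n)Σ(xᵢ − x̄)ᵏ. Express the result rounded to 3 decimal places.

x̄ = 8.2000
Σ(xᵢ − x̄)² = 210.8000 ⇒ m₂ = 42.16000
Σ(xᵢ − x̄)⁴ = 17780.8160 ⇒ m₄ = 3556.16320
m₂² = 1777.46560
β₂ = m₄/m₂² = 3556.16320 / 1777.46560 ≈ 2.001

2.001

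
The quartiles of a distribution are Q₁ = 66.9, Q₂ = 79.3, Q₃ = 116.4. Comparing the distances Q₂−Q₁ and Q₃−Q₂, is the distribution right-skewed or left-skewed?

right-skewed

Q₂ − Q₁ = 12.4;  Q₃ − Q₂ = 37.1
Q₃ − Q₂ > Q₂ − Q₁ ⇒ the upper half is more spread out ⇒ right-skewed.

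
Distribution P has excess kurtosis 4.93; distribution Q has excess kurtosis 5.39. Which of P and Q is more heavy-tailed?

Q

Higher excess kurtosis ⇒ heavier tails relative to the normal distribution.
4.93 vs 5.39: the larger is 5.39, so Q has heavier tails.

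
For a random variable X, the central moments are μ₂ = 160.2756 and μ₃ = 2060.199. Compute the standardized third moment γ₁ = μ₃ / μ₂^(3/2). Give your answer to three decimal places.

1.015

σ = √μ₂ = √160.2756 = 12.66000
σ³ = μ₂^(3/2) = 2029.08910
γ₁ = μ₃/σ³ = 2060.199 / 2029.08910 ≈ 1.015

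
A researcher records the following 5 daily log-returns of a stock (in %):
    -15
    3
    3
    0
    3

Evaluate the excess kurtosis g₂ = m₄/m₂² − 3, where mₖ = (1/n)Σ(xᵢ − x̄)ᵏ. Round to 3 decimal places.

0.104

x̄ = -1.2000
Σ(xᵢ − x̄)² = 244.8000 ⇒ m₂ = 48.96000
Σ(xᵢ − x̄)⁴ = 37202.9760 ⇒ m₄ = 7440.59520
m₂² = 2397.08160
g₂ = m₄/m₂² − 3 = 3.10402 − 3 ≈ 0.104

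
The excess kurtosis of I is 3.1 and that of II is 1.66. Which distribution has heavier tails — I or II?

I

Higher excess kurtosis ⇒ heavier tails relative to the normal distribution.
3.1 vs 1.66: the larger is 3.1, so I has heavier tails.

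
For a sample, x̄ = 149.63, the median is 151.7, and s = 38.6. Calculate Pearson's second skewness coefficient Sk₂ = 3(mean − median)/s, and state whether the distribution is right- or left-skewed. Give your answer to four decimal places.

-0.1609, left-skewed

Sk₂ = 3(149.63 − 151.7) / 38.6 = 3 × -2.0700 / 38.6
    = -6.2100 / 38.6 ≈ -0.1609
Sk₂ < 0 ⇒ mean < median ⇒ left-skewed (negative skew).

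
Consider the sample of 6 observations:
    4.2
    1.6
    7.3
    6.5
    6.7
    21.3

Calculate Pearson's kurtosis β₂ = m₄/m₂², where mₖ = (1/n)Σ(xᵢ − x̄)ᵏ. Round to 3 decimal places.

x̄ = 7.9333
Σ(xᵢ − x̄)² = 236.6933 ⇒ m₂ = 39.44889
Σ(xᵢ − x̄)⁴ = 33732.0331 ⇒ m₄ = 5622.00552
m₂² = 1556.21483
β₂ = m₄/m₂² = 5622.00552 / 1556.21483 ≈ 3.613

3.613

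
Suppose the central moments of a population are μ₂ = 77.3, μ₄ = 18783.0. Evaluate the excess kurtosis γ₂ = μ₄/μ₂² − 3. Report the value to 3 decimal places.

μ₂² = 77.3² = 5975.29000
μ₄/μ₂² = 18783.0 / 5975.29000 = 3.14345
γ₂ = 3.14345 − 3 ≈ 0.143

0.143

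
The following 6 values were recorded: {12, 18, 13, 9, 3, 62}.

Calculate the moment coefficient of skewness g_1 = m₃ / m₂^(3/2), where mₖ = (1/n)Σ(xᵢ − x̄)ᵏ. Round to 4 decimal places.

x̄ = (12 + 18 + 13 + 9 + 3 + 62) / 6 = 19.5000
deviations (xᵢ − x̄): -7.5000, -1.5000, -6.5000, -10.5000, -16.5000, 42.5000
Σ(xᵢ − x̄)² = 2289.5000 ⇒ m₂ = 2289.5000/6 = 381.58333
Σ(xᵢ − x̄)³ = 70416.0000 ⇒ m₃ = 70416.0000/6 = 11736.00000
m₂^(3/2) = 381.58333^(1.5) = 7453.90917
g_1 = m₃ / m₂^(3/2) = 11736.00000 / 7453.90917 ≈ 1.5745

1.5745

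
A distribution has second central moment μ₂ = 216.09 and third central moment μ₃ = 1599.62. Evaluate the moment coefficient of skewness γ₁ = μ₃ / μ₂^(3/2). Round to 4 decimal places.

σ = √μ₂ = √216.09 = 14.70000
σ³ = μ₂^(3/2) = 3176.52300
γ₁ = μ₃/σ³ = 1599.62 / 3176.52300 ≈ 0.5036

0.5036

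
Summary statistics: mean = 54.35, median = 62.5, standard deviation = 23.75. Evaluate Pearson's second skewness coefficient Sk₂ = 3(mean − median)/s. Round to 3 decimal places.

Sk₂ = 3(54.35 − 62.5) / 23.75 = 3 × -8.1500 / 23.75
    = -24.4500 / 23.75 ≈ -1.029

-1.029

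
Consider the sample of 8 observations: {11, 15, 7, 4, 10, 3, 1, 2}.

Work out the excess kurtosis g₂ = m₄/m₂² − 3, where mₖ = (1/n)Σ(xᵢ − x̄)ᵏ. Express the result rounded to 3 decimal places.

x̄ = 6.6250
Σ(xᵢ − x̄)² = 173.8750 ⇒ m₂ = 21.73438
Σ(xᵢ − x̄)⁴ = 7094.6816 ⇒ m₄ = 886.83521
m₂² = 472.38306
g₂ = m₄/m₂² − 3 = 1.87736 − 3 ≈ -1.123

-1.123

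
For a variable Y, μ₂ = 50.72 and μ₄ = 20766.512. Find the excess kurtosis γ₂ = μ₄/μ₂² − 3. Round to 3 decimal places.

5.072

μ₂² = 50.72² = 2572.51840
μ₄/μ₂² = 20766.512 / 2572.51840 = 8.07244
γ₂ = 8.07244 − 3 ≈ 5.072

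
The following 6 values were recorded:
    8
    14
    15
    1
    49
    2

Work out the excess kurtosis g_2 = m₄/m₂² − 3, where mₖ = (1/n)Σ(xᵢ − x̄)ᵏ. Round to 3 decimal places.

x̄ = 14.8333
Σ(xᵢ − x̄)² = 1570.8333 ⇒ m₂ = 261.80556
Σ(xᵢ − x̄)⁴ = 1428656.1528 ⇒ m₄ = 238109.35880
m₂² = 68542.14892
g_2 = m₄/m₂² − 3 = 3.47391 − 3 ≈ 0.474

0.474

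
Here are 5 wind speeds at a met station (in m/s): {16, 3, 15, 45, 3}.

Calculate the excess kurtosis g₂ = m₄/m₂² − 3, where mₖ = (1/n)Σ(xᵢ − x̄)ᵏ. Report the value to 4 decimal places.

-0.3623

x̄ = 16.4000
Σ(xᵢ − x̄)² = 1179.2000 ⇒ m₂ = 235.84000
Σ(xᵢ − x̄)⁴ = 733546.0160 ⇒ m₄ = 146709.20320
m₂² = 55620.50560
g₂ = m₄/m₂² − 3 = 2.63768 − 3 ≈ -0.3623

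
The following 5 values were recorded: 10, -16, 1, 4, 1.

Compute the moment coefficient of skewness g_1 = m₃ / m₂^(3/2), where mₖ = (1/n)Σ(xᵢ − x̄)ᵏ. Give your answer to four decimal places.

x̄ = (10 - 16 + 1 + 4 + 1) / 5 = 0.0000
deviations (xᵢ − x̄): 10.0000, -16.0000, 1.0000, 4.0000, 1.0000
Σ(xᵢ − x̄)² = 374.0000 ⇒ m₂ = 374.0000/5 = 74.80000
Σ(xᵢ − x̄)³ = -3030.0000 ⇒ m₃ = -3030.0000/5 = -606.00000
m₂^(3/2) = 74.80000^(1.5) = 646.92271
g_1 = m₃ / m₂^(3/2) = -606.00000 / 646.92271 ≈ -0.9367

-0.9367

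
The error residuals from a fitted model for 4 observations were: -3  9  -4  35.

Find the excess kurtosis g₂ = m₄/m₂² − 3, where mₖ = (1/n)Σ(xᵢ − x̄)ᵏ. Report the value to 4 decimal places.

-0.9829

x̄ = 9.2500
Σ(xᵢ − x̄)² = 988.7500 ⇒ m₂ = 247.18750
Σ(xᵢ − x̄)⁴ = 492992.8281 ⇒ m₄ = 123248.20703
m₂² = 61101.66016
g₂ = m₄/m₂² − 3 = 2.01710 − 3 ≈ -0.9829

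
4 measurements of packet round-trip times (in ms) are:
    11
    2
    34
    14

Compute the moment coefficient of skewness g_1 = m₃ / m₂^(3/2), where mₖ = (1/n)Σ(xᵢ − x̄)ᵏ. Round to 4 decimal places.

x̄ = (11 + 2 + 34 + 14) / 4 = 15.2500
deviations (xᵢ − x̄): -4.2500, -13.2500, 18.7500, -1.2500
Σ(xᵢ − x̄)² = 546.7500 ⇒ m₂ = 546.7500/4 = 136.68750
Σ(xᵢ − x̄)³ = 4186.8750 ⇒ m₃ = 4186.8750/4 = 1046.71875
m₂^(3/2) = 136.68750^(1.5) = 1598.06044
g_1 = m₃ / m₂^(3/2) = 1046.71875 / 1598.06044 ≈ 0.6550

0.6550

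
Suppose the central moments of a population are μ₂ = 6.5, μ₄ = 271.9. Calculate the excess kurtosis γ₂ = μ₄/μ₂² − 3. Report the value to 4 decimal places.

3.4355

μ₂² = 6.5² = 42.25000
μ₄/μ₂² = 271.9 / 42.25000 = 6.43550
γ₂ = 6.43550 − 3 ≈ 3.4355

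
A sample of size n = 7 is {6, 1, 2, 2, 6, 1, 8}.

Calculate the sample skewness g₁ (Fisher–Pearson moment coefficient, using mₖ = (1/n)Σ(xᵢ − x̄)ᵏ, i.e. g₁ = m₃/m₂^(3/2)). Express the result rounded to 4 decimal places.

0.3999

x̄ = (6 + 1 + 2 + 2 + 6 + 1 + 8) / 7 = 3.7143
deviations (xᵢ − x̄): 2.2857, -2.7143, -1.7143, -1.7143, 2.2857, -2.7143, 4.2857
Σ(xᵢ − x̄)² = 49.4286 ⇒ m₂ = 49.4286/7 = 7.06122
Σ(xᵢ − x̄)³ = 52.5306 ⇒ m₃ = 52.5306/7 = 7.50437
m₂^(3/2) = 7.06122^(1.5) = 18.76377
g₁ = m₃ / m₂^(3/2) = 7.50437 / 18.76377 ≈ 0.3999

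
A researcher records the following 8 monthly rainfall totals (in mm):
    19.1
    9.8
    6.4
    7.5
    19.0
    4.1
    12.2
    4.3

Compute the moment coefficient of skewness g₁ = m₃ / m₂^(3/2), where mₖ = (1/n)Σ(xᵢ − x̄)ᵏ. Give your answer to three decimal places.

x̄ = (19.1 + 9.8 + 6.4 + 7.5 + 19.0 + 4.1 + 12.2 + 4.3) / 8 = 10.3000
deviations (xᵢ − x̄): 8.8000, -0.5000, -3.9000, -2.8000, 8.7000, -6.2000, 1.9000, -6.0000
Σ(xᵢ − x̄)² = 254.4800 ⇒ m₂ = 254.4800/8 = 31.81000
Σ(xᵢ − x̄)³ = 811.1100 ⇒ m₃ = 811.1100/8 = 101.38875
m₂^(3/2) = 31.81000^(1.5) = 179.40953
g₁ = m₃ / m₂^(3/2) = 101.38875 / 179.40953 ≈ 0.565

0.565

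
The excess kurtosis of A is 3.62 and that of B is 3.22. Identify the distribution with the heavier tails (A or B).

A

Higher excess kurtosis ⇒ heavier tails relative to the normal distribution.
3.62 vs 3.22: the larger is 3.62, so A has heavier tails.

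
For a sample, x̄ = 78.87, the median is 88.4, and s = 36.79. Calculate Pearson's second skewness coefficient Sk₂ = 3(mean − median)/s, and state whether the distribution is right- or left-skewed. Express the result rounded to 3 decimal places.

-0.777, left-skewed

Sk₂ = 3(78.87 − 88.4) / 36.79 = 3 × -9.5300 / 36.79
    = -28.5900 / 36.79 ≈ -0.777
Sk₂ < 0 ⇒ mean < median ⇒ left-skewed (negative skew).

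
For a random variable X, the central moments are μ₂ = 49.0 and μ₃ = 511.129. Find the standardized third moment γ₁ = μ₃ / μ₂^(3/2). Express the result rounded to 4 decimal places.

1.4902

σ = √μ₂ = √49.0 = 7.00000
σ³ = μ₂^(3/2) = 343.00000
γ₁ = μ₃/σ³ = 511.129 / 343.00000 ≈ 1.4902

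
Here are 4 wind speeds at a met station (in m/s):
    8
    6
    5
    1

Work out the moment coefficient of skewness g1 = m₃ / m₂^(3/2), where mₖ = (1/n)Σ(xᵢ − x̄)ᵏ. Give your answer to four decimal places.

x̄ = (8 + 6 + 5 + 1) / 4 = 5.0000
deviations (xᵢ − x̄): 3.0000, 1.0000, 0.0000, -4.0000
Σ(xᵢ − x̄)² = 26.0000 ⇒ m₂ = 26.0000/4 = 6.50000
Σ(xᵢ − x̄)³ = -36.0000 ⇒ m₃ = -36.0000/4 = -9.00000
m₂^(3/2) = 6.50000^(1.5) = 16.57181
g1 = m₃ / m₂^(3/2) = -9.00000 / 16.57181 ≈ -0.5431

-0.5431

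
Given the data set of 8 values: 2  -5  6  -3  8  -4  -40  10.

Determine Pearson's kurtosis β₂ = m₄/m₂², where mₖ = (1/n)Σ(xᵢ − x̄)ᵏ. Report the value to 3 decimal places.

x̄ = -3.2500
Σ(xᵢ − x̄)² = 1769.5000 ⇒ m₂ = 221.18750
Σ(xᵢ − x̄)⁴ = 1878949.6563 ⇒ m₄ = 234868.70703
m₂² = 48923.91016
β₂ = m₄/m₂² = 234868.70703 / 48923.91016 ≈ 4.801

4.801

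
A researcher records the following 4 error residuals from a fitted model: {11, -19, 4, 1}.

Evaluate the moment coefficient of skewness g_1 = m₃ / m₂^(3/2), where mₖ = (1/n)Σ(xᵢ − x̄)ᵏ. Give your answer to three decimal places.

-0.785

x̄ = (11 - 19 + 4 + 1) / 4 = -0.7500
deviations (xᵢ − x̄): 11.7500, -18.2500, 4.7500, 1.7500
Σ(xᵢ − x̄)² = 496.7500 ⇒ m₂ = 496.7500/4 = 124.18750
Σ(xᵢ − x̄)³ = -4343.6250 ⇒ m₃ = -4343.6250/4 = -1085.90625
m₂^(3/2) = 124.18750^(1.5) = 1383.93861
g_1 = m₃ / m₂^(3/2) = -1085.90625 / 1383.93861 ≈ -0.785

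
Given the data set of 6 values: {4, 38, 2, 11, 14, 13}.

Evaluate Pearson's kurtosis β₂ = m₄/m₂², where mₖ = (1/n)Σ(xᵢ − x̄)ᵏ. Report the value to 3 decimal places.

x̄ = 13.6667
Σ(xᵢ − x̄)² = 829.3333 ⇒ m₂ = 138.22222
Σ(xᵢ − x̄)⁴ = 377904.4444 ⇒ m₄ = 62984.07407
m₂² = 19105.38272
β₂ = m₄/m₂² = 62984.07407 / 19105.38272 ≈ 3.297

3.297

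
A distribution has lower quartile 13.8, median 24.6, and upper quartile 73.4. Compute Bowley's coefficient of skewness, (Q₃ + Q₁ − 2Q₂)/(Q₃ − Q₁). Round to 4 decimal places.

0.6376

numerator: Q₃ + Q₁ − 2Q₂ = 73.4 + 13.8 − 2×24.6 = 38.0000
denominator: Q₃ − Q₁ = 73.4 − 13.8 = 59.6000
Bowley skewness = 38.0000 / 59.6000 ≈ 0.6376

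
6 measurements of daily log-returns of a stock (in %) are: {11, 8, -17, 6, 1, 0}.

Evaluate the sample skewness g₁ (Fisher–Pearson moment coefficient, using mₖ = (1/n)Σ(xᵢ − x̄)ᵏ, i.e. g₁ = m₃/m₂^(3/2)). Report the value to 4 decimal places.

x̄ = (11 + 8 - 17 + 6 + 1 + 0) / 6 = 1.5000
deviations (xᵢ − x̄): 9.5000, 6.5000, -18.5000, 4.5000, -0.5000, -1.5000
Σ(xᵢ − x̄)² = 497.5000 ⇒ m₂ = 497.5000/6 = 82.91667
Σ(xᵢ − x̄)³ = -5112.0000 ⇒ m₃ = -5112.0000/6 = -852.00000
m₂^(3/2) = 82.91667^(1.5) = 755.02747
g₁ = m₃ / m₂^(3/2) = -852.00000 / 755.02747 ≈ -1.1284

-1.1284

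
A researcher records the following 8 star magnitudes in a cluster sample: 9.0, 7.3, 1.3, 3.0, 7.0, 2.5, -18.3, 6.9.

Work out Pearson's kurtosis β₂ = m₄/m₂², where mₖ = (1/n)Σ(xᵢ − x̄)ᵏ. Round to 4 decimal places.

5.0906

x̄ = 2.3375
Σ(xᵢ − x̄)² = 539.0188 ⇒ m₂ = 67.37734
Σ(xᵢ − x̄)⁴ = 184880.3566 ⇒ m₄ = 23110.04457
m₂² = 4539.70645
β₂ = m₄/m₂² = 23110.04457 / 4539.70645 ≈ 5.0906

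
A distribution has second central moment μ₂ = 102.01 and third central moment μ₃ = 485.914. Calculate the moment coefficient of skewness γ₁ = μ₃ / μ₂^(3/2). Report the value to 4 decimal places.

σ = √μ₂ = √102.01 = 10.10000
σ³ = μ₂^(3/2) = 1030.30100
γ₁ = μ₃/σ³ = 485.914 / 1030.30100 ≈ 0.4716

0.4716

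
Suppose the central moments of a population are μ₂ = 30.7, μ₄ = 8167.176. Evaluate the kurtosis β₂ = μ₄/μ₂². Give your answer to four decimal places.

8.6655

μ₂² = 30.7² = 942.49000
μ₄/μ₂² = 8167.176 / 942.49000 = 8.66553
β₂ ≈ 8.6655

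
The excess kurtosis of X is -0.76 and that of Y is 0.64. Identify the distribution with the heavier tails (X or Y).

Higher excess kurtosis ⇒ heavier tails relative to the normal distribution.
-0.76 vs 0.64: the larger is 0.64, so Y has heavier tails. (Y is leptokurtic — heavier-than-normal tails; the other is platykurtic.)

Y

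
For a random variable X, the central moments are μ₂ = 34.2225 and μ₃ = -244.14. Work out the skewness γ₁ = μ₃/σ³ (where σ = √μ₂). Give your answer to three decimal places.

-1.219

σ = √μ₂ = √34.2225 = 5.85000
σ³ = μ₂^(3/2) = 200.20162
γ₁ = μ₃/σ³ = -244.14 / 200.20162 ≈ -1.219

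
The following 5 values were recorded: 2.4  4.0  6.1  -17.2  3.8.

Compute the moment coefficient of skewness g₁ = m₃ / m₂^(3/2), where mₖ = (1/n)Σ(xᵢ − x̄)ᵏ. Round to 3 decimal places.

x̄ = (2.4 + 4.0 + 6.1 - 17.2 + 3.8) / 5 = -0.1800
deviations (xᵢ − x̄): 2.5800, 4.1800, 6.2800, -17.0200, 3.9800
Σ(xᵢ − x̄)² = 369.0880 ⇒ m₂ = 369.0880/5 = 73.81760
Σ(xᵢ − x̄)³ = -4529.4343 ⇒ m₃ = -4529.4343/5 = -905.88686
m₂^(3/2) = 73.81760^(1.5) = 634.21992
g₁ = m₃ / m₂^(3/2) = -905.88686 / 634.21992 ≈ -1.428

-1.428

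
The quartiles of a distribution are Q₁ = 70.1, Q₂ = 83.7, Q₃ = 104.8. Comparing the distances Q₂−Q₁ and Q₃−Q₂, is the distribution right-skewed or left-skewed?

Q₂ − Q₁ = 13.6;  Q₃ − Q₂ = 21.1
Q₃ − Q₂ > Q₂ − Q₁ ⇒ the upper half is more spread out ⇒ right-skewed.

right-skewed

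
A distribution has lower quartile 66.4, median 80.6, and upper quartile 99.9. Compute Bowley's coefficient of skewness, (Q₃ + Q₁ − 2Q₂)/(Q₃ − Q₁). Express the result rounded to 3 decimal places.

numerator: Q₃ + Q₁ − 2Q₂ = 99.9 + 66.4 − 2×80.6 = 5.1000
denominator: Q₃ − Q₁ = 99.9 − 66.4 = 33.5000
Bowley skewness = 5.1000 / 33.5000 ≈ 0.152

0.152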